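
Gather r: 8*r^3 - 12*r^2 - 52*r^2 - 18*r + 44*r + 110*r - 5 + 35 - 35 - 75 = 8*r^3 - 64*r^2 + 136*r - 80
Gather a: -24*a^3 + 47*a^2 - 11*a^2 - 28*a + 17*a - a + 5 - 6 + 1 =-24*a^3 + 36*a^2 - 12*a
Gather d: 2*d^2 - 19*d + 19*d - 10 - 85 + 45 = 2*d^2 - 50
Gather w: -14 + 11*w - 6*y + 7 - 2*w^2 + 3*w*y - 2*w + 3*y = -2*w^2 + w*(3*y + 9) - 3*y - 7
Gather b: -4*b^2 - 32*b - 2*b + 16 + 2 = -4*b^2 - 34*b + 18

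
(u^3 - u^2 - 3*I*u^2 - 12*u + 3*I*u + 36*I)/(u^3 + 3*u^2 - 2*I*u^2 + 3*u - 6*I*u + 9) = (u - 4)/(u + I)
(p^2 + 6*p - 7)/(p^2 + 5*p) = (p^2 + 6*p - 7)/(p*(p + 5))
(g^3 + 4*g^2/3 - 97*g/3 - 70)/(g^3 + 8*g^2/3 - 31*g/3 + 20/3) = (3*g^2 - 11*g - 42)/(3*g^2 - 7*g + 4)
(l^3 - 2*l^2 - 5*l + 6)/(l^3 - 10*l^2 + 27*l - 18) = (l + 2)/(l - 6)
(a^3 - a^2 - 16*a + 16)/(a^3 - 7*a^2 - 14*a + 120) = (a^2 - 5*a + 4)/(a^2 - 11*a + 30)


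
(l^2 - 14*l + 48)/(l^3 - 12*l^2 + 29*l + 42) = (l - 8)/(l^2 - 6*l - 7)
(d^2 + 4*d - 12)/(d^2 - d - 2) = (d + 6)/(d + 1)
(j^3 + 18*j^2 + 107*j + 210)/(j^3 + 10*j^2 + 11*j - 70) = (j + 6)/(j - 2)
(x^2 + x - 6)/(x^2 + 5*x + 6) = (x - 2)/(x + 2)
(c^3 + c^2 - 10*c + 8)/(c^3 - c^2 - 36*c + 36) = (c^2 + 2*c - 8)/(c^2 - 36)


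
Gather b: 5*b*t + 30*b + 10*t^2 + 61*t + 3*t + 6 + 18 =b*(5*t + 30) + 10*t^2 + 64*t + 24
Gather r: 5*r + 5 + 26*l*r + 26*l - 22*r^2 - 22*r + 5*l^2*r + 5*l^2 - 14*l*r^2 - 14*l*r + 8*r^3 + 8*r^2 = 5*l^2 + 26*l + 8*r^3 + r^2*(-14*l - 14) + r*(5*l^2 + 12*l - 17) + 5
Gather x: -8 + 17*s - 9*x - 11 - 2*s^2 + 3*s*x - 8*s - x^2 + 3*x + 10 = -2*s^2 + 9*s - x^2 + x*(3*s - 6) - 9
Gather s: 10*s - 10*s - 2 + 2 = 0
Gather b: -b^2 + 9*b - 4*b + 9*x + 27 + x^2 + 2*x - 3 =-b^2 + 5*b + x^2 + 11*x + 24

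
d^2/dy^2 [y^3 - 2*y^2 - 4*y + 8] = 6*y - 4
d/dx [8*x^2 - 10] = 16*x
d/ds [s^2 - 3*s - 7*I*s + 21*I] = 2*s - 3 - 7*I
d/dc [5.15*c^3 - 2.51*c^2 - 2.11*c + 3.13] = 15.45*c^2 - 5.02*c - 2.11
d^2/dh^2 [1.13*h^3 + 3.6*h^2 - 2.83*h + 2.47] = 6.78*h + 7.2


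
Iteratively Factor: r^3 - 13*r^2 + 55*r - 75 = (r - 5)*(r^2 - 8*r + 15) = (r - 5)^2*(r - 3)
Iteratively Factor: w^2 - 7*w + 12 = (w - 3)*(w - 4)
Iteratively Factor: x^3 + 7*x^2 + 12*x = (x + 3)*(x^2 + 4*x) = (x + 3)*(x + 4)*(x)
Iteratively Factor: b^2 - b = (b - 1)*(b)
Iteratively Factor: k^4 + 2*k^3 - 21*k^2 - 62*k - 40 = (k - 5)*(k^3 + 7*k^2 + 14*k + 8) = (k - 5)*(k + 1)*(k^2 + 6*k + 8) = (k - 5)*(k + 1)*(k + 4)*(k + 2)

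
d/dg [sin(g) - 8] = cos(g)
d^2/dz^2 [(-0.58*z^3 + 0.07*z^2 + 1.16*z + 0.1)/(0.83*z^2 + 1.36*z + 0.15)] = (-2.66453525910038e-15*z^4 - 0.560899999999999*z^3 - 0.348869999999998*z^2 - 0.26754*z - 0.12511)/(0.571787*z^6 + 2.810712*z^5 + 4.915509*z^4 + 3.531376*z^3 + 0.888345*z^2 + 0.0918*z + 0.003375)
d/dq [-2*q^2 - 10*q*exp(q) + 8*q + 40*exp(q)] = -10*q*exp(q) - 4*q + 30*exp(q) + 8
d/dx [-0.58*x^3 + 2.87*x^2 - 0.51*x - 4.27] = -1.74*x^2 + 5.74*x - 0.51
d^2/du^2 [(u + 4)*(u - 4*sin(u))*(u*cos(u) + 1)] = -u^3*cos(u) - 6*u^2*sin(u) + 8*u^2*sin(2*u) - 4*u^2*cos(u) - 12*u*sin(u) + 32*u*sin(2*u) + 6*u*cos(u) - 16*u*cos(2*u) + 16*sin(u) - 4*sin(2*u) - 32*cos(2*u) + 2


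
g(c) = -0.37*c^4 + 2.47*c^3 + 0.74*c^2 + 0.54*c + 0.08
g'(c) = -1.48*c^3 + 7.41*c^2 + 1.48*c + 0.54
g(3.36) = 56.78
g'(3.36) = 33.03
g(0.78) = 1.99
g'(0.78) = 5.50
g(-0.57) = -0.48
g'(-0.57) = 2.38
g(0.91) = 2.79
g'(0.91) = 6.91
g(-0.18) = -0.01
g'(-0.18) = 0.52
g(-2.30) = -37.65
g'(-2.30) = 54.34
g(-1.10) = -3.45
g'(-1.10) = 9.85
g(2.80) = 38.87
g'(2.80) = 30.29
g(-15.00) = -26909.02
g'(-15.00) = 6640.59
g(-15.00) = -26909.02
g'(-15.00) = 6640.59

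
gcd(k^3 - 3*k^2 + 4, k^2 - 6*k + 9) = 1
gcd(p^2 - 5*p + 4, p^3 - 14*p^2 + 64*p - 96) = p - 4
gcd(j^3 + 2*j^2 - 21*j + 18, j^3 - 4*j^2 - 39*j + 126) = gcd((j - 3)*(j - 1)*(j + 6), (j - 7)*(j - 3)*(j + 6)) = j^2 + 3*j - 18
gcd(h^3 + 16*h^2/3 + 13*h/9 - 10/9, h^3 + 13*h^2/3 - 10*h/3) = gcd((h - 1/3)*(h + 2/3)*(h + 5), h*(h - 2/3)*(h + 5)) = h + 5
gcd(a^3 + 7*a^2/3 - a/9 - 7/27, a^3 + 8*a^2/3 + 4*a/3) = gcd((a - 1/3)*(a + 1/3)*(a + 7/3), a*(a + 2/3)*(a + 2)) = 1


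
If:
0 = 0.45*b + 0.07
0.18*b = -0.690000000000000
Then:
No Solution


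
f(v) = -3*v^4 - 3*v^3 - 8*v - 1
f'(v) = -12*v^3 - 9*v^2 - 8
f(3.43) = -564.74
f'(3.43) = -598.13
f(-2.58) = -61.76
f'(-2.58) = 138.17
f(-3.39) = -253.21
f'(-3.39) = 356.07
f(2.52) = -190.15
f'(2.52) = -257.19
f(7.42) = -10379.54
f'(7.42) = -5405.73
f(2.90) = -309.55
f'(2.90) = -376.36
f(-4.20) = -678.64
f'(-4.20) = 722.30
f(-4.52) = -940.01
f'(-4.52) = 916.27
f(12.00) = -67489.00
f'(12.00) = -22040.00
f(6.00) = -4585.00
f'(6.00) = -2924.00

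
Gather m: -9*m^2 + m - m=-9*m^2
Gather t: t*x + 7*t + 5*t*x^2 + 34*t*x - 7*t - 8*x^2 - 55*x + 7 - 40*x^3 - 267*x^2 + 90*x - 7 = t*(5*x^2 + 35*x) - 40*x^3 - 275*x^2 + 35*x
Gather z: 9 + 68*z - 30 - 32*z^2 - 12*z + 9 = -32*z^2 + 56*z - 12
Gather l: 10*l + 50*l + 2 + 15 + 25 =60*l + 42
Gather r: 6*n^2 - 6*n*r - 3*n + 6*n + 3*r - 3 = 6*n^2 + 3*n + r*(3 - 6*n) - 3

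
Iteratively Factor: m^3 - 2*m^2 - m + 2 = (m - 2)*(m^2 - 1) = (m - 2)*(m - 1)*(m + 1)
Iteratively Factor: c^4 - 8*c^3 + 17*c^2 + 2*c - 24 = (c - 4)*(c^3 - 4*c^2 + c + 6) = (c - 4)*(c + 1)*(c^2 - 5*c + 6) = (c - 4)*(c - 2)*(c + 1)*(c - 3)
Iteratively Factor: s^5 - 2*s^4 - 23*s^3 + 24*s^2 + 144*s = (s)*(s^4 - 2*s^3 - 23*s^2 + 24*s + 144) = s*(s + 3)*(s^3 - 5*s^2 - 8*s + 48) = s*(s - 4)*(s + 3)*(s^2 - s - 12) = s*(s - 4)^2*(s + 3)*(s + 3)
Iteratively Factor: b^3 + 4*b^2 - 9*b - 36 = (b + 3)*(b^2 + b - 12) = (b + 3)*(b + 4)*(b - 3)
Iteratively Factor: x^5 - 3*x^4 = (x)*(x^4 - 3*x^3) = x^2*(x^3 - 3*x^2) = x^3*(x^2 - 3*x) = x^4*(x - 3)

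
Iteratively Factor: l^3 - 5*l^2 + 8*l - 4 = (l - 1)*(l^2 - 4*l + 4) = (l - 2)*(l - 1)*(l - 2)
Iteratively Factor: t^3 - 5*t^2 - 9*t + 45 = (t - 3)*(t^2 - 2*t - 15) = (t - 3)*(t + 3)*(t - 5)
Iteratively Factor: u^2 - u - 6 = (u - 3)*(u + 2)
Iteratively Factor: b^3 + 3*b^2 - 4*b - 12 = (b + 2)*(b^2 + b - 6) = (b + 2)*(b + 3)*(b - 2)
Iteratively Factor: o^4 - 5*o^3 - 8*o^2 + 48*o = (o - 4)*(o^3 - o^2 - 12*o) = (o - 4)*(o + 3)*(o^2 - 4*o) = o*(o - 4)*(o + 3)*(o - 4)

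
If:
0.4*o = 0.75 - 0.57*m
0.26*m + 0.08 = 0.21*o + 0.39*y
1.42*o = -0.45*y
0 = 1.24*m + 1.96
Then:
No Solution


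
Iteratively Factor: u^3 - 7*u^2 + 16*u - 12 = (u - 3)*(u^2 - 4*u + 4) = (u - 3)*(u - 2)*(u - 2)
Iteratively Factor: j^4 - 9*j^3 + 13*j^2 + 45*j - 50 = (j - 1)*(j^3 - 8*j^2 + 5*j + 50) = (j - 5)*(j - 1)*(j^2 - 3*j - 10) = (j - 5)^2*(j - 1)*(j + 2)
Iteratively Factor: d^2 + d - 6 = (d - 2)*(d + 3)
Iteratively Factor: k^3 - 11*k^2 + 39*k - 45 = (k - 3)*(k^2 - 8*k + 15) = (k - 5)*(k - 3)*(k - 3)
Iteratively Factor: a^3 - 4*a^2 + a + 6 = (a - 3)*(a^2 - a - 2) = (a - 3)*(a + 1)*(a - 2)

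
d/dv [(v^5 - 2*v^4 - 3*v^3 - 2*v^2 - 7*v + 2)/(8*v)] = (2*v^5 - 3*v^4 - 3*v^3 - v^2 - 1)/(4*v^2)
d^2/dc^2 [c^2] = 2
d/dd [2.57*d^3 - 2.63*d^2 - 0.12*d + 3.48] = 7.71*d^2 - 5.26*d - 0.12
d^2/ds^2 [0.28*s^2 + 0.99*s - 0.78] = 0.560000000000000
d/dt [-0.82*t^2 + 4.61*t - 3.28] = 4.61 - 1.64*t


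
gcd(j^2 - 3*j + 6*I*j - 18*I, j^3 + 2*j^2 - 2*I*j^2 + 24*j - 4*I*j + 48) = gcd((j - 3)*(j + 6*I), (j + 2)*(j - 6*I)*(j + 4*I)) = 1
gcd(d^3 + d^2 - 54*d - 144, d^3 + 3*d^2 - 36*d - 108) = d^2 + 9*d + 18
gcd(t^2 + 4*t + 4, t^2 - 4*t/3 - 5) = 1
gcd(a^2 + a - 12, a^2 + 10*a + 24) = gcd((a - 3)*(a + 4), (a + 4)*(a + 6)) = a + 4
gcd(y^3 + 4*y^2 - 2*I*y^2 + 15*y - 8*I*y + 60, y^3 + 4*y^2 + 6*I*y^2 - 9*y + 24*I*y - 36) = y^2 + y*(4 + 3*I) + 12*I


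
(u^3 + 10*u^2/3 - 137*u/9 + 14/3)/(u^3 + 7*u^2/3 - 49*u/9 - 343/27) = 3*(3*u^2 + 17*u - 6)/(9*u^2 + 42*u + 49)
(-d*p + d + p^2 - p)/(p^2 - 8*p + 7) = (-d + p)/(p - 7)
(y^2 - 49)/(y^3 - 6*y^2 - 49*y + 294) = 1/(y - 6)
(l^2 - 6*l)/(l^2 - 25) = l*(l - 6)/(l^2 - 25)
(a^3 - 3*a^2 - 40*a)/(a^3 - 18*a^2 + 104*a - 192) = a*(a + 5)/(a^2 - 10*a + 24)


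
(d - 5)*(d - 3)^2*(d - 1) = d^4 - 12*d^3 + 50*d^2 - 84*d + 45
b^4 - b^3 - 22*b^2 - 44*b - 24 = (b - 6)*(b + 1)*(b + 2)^2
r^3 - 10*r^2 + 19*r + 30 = (r - 6)*(r - 5)*(r + 1)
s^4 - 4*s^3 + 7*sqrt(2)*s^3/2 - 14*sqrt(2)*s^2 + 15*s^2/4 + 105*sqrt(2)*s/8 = s*(s - 5/2)*(s - 3/2)*(s + 7*sqrt(2)/2)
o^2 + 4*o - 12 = (o - 2)*(o + 6)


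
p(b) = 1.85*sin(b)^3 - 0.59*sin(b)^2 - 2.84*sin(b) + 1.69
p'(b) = 5.55*sin(b)^2*cos(b) - 1.18*sin(b)*cos(b) - 2.84*cos(b) = (5.55*sin(b)^2 - 1.18*sin(b) - 2.84)*cos(b)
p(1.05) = -0.01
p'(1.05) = 0.16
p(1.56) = 0.11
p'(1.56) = 0.02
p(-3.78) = 0.18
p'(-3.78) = 1.26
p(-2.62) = 2.73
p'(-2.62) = 0.76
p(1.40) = 0.09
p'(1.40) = 0.24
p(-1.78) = 2.17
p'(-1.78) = -0.75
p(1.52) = 0.11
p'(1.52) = 0.08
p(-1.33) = 2.20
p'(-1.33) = 0.84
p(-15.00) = 2.78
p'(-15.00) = -0.21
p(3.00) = 1.28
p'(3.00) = 2.87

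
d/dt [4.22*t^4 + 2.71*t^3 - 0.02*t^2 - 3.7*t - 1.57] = 16.88*t^3 + 8.13*t^2 - 0.04*t - 3.7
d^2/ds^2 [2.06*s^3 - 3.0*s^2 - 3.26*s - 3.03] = 12.36*s - 6.0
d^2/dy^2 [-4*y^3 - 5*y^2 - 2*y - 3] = -24*y - 10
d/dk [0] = 0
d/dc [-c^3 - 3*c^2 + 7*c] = -3*c^2 - 6*c + 7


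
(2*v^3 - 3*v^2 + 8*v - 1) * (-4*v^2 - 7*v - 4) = -8*v^5 - 2*v^4 - 19*v^3 - 40*v^2 - 25*v + 4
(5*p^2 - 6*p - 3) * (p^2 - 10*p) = 5*p^4 - 56*p^3 + 57*p^2 + 30*p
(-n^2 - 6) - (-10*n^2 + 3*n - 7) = 9*n^2 - 3*n + 1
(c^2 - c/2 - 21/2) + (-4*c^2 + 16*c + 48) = -3*c^2 + 31*c/2 + 75/2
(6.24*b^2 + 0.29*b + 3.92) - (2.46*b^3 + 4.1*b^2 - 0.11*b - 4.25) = -2.46*b^3 + 2.14*b^2 + 0.4*b + 8.17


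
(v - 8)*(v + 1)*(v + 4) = v^3 - 3*v^2 - 36*v - 32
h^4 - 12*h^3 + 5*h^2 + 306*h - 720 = (h - 8)*(h - 6)*(h - 3)*(h + 5)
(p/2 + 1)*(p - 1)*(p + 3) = p^3/2 + 2*p^2 + p/2 - 3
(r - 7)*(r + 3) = r^2 - 4*r - 21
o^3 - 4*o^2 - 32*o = o*(o - 8)*(o + 4)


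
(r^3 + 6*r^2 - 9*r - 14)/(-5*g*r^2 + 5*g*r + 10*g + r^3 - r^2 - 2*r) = (r + 7)/(-5*g + r)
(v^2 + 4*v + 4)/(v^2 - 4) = (v + 2)/(v - 2)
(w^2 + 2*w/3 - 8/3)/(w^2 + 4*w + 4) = (w - 4/3)/(w + 2)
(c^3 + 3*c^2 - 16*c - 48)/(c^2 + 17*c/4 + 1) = 4*(c^2 - c - 12)/(4*c + 1)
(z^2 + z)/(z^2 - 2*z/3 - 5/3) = 3*z/(3*z - 5)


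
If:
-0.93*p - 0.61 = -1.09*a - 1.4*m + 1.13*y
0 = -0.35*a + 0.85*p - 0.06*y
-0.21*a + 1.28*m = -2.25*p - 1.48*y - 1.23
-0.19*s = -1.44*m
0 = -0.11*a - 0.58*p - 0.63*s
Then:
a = -0.28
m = 0.03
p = -0.16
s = 0.20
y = -0.65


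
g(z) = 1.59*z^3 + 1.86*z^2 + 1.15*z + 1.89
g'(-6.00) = 150.55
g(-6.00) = -281.49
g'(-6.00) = 150.55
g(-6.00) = -281.49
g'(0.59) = 5.01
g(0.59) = 3.54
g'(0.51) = 4.29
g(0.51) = 3.17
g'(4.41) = 110.32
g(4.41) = 179.50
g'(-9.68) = 412.10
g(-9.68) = -1277.15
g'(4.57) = 117.77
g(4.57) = 197.75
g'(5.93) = 190.95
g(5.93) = 405.68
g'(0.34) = 2.97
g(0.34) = 2.56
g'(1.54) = 18.19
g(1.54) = 13.88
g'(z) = 4.77*z^2 + 3.72*z + 1.15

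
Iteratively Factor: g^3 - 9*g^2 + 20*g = (g - 5)*(g^2 - 4*g) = (g - 5)*(g - 4)*(g)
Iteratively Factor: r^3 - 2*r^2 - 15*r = (r)*(r^2 - 2*r - 15) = r*(r - 5)*(r + 3)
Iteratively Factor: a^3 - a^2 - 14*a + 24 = (a - 3)*(a^2 + 2*a - 8) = (a - 3)*(a + 4)*(a - 2)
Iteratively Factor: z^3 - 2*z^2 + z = (z - 1)*(z^2 - z) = z*(z - 1)*(z - 1)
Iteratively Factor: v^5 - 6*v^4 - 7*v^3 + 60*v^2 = (v)*(v^4 - 6*v^3 - 7*v^2 + 60*v) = v*(v + 3)*(v^3 - 9*v^2 + 20*v) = v*(v - 5)*(v + 3)*(v^2 - 4*v) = v*(v - 5)*(v - 4)*(v + 3)*(v)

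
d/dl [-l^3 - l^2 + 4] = l*(-3*l - 2)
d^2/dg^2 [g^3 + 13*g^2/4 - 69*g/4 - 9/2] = 6*g + 13/2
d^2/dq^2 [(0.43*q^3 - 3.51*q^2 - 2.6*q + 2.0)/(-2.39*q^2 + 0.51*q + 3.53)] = (3.5527136788005e-15*q^5 + 30.78035*q^3 + 104.486928*q^2 + 114.090198*q + 43.326758)/(13.651919*q^6 - 8.739513*q^5 - 58.626222*q^4 + 25.683651*q^3 + 86.590194*q^2 - 19.065177*q - 43.986977)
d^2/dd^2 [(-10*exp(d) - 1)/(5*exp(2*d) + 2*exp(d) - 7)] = (-250*exp(4*d) - 2130*exp(2*d) - 284*exp(d) - 504)*exp(d)/(125*exp(6*d) + 150*exp(5*d) - 465*exp(4*d) - 412*exp(3*d) + 651*exp(2*d) + 294*exp(d) - 343)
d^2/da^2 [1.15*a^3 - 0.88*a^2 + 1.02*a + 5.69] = 6.9*a - 1.76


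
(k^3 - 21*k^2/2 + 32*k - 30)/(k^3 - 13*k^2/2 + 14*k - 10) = (k - 6)/(k - 2)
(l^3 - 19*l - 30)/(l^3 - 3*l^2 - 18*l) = (l^2 - 3*l - 10)/(l*(l - 6))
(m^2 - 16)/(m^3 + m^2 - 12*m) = (m - 4)/(m*(m - 3))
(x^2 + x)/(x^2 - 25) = x*(x + 1)/(x^2 - 25)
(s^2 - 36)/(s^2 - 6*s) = (s + 6)/s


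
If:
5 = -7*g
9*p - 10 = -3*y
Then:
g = -5/7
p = 10/9 - y/3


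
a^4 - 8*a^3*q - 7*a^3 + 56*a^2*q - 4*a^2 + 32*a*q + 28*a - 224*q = (a - 7)*(a - 2)*(a + 2)*(a - 8*q)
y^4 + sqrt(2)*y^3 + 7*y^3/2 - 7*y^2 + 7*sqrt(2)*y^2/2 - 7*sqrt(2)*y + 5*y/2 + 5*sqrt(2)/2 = (y - 1)*(y - 1/2)*(y + 5)*(y + sqrt(2))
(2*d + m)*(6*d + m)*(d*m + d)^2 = 12*d^4*m^2 + 24*d^4*m + 12*d^4 + 8*d^3*m^3 + 16*d^3*m^2 + 8*d^3*m + d^2*m^4 + 2*d^2*m^3 + d^2*m^2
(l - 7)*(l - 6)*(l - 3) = l^3 - 16*l^2 + 81*l - 126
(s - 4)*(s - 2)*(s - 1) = s^3 - 7*s^2 + 14*s - 8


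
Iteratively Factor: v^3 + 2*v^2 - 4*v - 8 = (v + 2)*(v^2 - 4) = (v + 2)^2*(v - 2)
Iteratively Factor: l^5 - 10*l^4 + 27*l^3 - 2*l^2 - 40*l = (l + 1)*(l^4 - 11*l^3 + 38*l^2 - 40*l) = (l - 5)*(l + 1)*(l^3 - 6*l^2 + 8*l) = (l - 5)*(l - 4)*(l + 1)*(l^2 - 2*l) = l*(l - 5)*(l - 4)*(l + 1)*(l - 2)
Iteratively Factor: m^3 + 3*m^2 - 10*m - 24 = (m + 4)*(m^2 - m - 6) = (m - 3)*(m + 4)*(m + 2)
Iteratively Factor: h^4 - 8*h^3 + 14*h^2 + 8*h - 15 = (h + 1)*(h^3 - 9*h^2 + 23*h - 15) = (h - 5)*(h + 1)*(h^2 - 4*h + 3) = (h - 5)*(h - 3)*(h + 1)*(h - 1)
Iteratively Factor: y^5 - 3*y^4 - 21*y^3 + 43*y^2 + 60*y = (y + 4)*(y^4 - 7*y^3 + 7*y^2 + 15*y) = (y + 1)*(y + 4)*(y^3 - 8*y^2 + 15*y) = (y - 3)*(y + 1)*(y + 4)*(y^2 - 5*y) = y*(y - 3)*(y + 1)*(y + 4)*(y - 5)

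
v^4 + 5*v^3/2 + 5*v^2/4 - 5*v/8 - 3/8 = (v - 1/2)*(v + 1/2)*(v + 1)*(v + 3/2)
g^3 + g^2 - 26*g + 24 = (g - 4)*(g - 1)*(g + 6)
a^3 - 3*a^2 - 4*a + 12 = (a - 3)*(a - 2)*(a + 2)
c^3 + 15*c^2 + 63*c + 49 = (c + 1)*(c + 7)^2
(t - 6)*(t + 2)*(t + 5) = t^3 + t^2 - 32*t - 60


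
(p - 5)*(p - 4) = p^2 - 9*p + 20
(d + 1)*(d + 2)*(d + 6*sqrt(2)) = d^3 + 3*d^2 + 6*sqrt(2)*d^2 + 2*d + 18*sqrt(2)*d + 12*sqrt(2)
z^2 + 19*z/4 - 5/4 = (z - 1/4)*(z + 5)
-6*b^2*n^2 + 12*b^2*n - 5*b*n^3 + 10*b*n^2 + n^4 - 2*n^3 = n*(-6*b + n)*(b + n)*(n - 2)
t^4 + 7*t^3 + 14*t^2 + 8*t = t*(t + 1)*(t + 2)*(t + 4)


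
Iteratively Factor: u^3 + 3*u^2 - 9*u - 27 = (u + 3)*(u^2 - 9) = (u - 3)*(u + 3)*(u + 3)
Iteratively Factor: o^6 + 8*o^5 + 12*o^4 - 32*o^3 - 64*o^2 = (o)*(o^5 + 8*o^4 + 12*o^3 - 32*o^2 - 64*o) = o*(o + 4)*(o^4 + 4*o^3 - 4*o^2 - 16*o) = o*(o + 4)^2*(o^3 - 4*o) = o*(o - 2)*(o + 4)^2*(o^2 + 2*o) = o*(o - 2)*(o + 2)*(o + 4)^2*(o)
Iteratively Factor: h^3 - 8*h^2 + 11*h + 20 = (h - 4)*(h^2 - 4*h - 5) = (h - 4)*(h + 1)*(h - 5)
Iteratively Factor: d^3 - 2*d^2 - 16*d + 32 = (d - 4)*(d^2 + 2*d - 8) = (d - 4)*(d + 4)*(d - 2)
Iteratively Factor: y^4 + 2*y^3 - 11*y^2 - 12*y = (y + 4)*(y^3 - 2*y^2 - 3*y) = (y + 1)*(y + 4)*(y^2 - 3*y) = y*(y + 1)*(y + 4)*(y - 3)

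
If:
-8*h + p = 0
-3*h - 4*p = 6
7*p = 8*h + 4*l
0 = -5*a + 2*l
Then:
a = -144/175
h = -6/35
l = -72/35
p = -48/35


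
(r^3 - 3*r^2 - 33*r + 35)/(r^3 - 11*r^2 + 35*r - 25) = (r^2 - 2*r - 35)/(r^2 - 10*r + 25)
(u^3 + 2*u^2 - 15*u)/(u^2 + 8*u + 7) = u*(u^2 + 2*u - 15)/(u^2 + 8*u + 7)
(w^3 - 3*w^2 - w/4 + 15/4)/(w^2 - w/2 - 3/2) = w - 5/2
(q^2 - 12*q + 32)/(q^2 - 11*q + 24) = (q - 4)/(q - 3)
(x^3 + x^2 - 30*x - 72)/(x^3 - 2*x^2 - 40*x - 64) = (x^2 - 3*x - 18)/(x^2 - 6*x - 16)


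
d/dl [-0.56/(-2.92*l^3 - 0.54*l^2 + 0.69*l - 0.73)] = (-4.9056*l^2 - 0.6048*l + 0.3864)/(2.92*l^3 + 0.54*l^2 - 0.69*l + 0.73)^2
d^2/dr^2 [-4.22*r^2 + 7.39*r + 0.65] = -8.44000000000000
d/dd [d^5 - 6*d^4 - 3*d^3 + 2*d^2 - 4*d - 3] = 5*d^4 - 24*d^3 - 9*d^2 + 4*d - 4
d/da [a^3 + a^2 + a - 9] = 3*a^2 + 2*a + 1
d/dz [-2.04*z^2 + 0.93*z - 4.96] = 0.93 - 4.08*z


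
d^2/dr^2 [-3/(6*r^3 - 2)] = 27*r*(-6*r^3 - 1)/(3*r^3 - 1)^3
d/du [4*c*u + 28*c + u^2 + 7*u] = 4*c + 2*u + 7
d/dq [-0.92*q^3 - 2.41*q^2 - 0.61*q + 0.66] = -2.76*q^2 - 4.82*q - 0.61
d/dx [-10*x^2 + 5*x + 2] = 5 - 20*x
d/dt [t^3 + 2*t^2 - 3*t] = 3*t^2 + 4*t - 3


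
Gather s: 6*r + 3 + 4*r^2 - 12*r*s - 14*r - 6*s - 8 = 4*r^2 - 8*r + s*(-12*r - 6) - 5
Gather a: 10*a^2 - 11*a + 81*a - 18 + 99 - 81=10*a^2 + 70*a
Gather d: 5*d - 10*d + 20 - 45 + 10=-5*d - 15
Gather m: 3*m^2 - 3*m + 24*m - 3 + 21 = 3*m^2 + 21*m + 18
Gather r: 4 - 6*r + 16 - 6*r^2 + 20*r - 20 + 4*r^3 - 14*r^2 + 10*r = 4*r^3 - 20*r^2 + 24*r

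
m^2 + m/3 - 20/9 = (m - 4/3)*(m + 5/3)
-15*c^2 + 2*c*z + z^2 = (-3*c + z)*(5*c + z)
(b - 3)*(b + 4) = b^2 + b - 12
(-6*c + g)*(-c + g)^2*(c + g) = -6*c^4 + 7*c^3*g + 5*c^2*g^2 - 7*c*g^3 + g^4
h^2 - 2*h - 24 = (h - 6)*(h + 4)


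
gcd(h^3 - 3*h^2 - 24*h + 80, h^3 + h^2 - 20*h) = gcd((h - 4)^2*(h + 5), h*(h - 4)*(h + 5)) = h^2 + h - 20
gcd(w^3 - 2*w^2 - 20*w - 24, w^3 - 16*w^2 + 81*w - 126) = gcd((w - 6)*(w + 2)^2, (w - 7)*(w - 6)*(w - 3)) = w - 6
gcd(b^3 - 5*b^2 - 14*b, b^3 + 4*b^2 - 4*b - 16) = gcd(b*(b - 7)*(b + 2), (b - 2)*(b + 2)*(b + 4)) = b + 2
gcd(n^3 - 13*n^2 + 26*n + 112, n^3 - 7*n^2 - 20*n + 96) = n - 8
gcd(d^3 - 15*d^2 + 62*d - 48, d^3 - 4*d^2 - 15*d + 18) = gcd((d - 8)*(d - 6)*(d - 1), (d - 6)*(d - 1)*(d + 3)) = d^2 - 7*d + 6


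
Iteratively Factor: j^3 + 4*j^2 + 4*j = (j + 2)*(j^2 + 2*j) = j*(j + 2)*(j + 2)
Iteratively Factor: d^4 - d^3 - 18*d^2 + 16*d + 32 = (d - 2)*(d^3 + d^2 - 16*d - 16) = (d - 2)*(d + 1)*(d^2 - 16) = (d - 4)*(d - 2)*(d + 1)*(d + 4)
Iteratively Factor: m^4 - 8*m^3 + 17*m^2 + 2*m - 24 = (m + 1)*(m^3 - 9*m^2 + 26*m - 24) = (m - 3)*(m + 1)*(m^2 - 6*m + 8) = (m - 4)*(m - 3)*(m + 1)*(m - 2)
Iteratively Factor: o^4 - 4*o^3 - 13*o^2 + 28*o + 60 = (o + 2)*(o^3 - 6*o^2 - o + 30) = (o - 5)*(o + 2)*(o^2 - o - 6) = (o - 5)*(o + 2)^2*(o - 3)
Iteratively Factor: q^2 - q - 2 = (q + 1)*(q - 2)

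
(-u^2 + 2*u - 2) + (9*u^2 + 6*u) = 8*u^2 + 8*u - 2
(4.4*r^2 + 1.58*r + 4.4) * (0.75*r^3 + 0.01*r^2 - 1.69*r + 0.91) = 3.3*r^5 + 1.229*r^4 - 4.1202*r^3 + 1.3778*r^2 - 5.9982*r + 4.004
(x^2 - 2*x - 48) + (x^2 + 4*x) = 2*x^2 + 2*x - 48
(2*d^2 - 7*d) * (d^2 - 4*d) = 2*d^4 - 15*d^3 + 28*d^2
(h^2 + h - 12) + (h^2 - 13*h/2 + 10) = 2*h^2 - 11*h/2 - 2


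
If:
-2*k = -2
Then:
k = 1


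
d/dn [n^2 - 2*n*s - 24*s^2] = 2*n - 2*s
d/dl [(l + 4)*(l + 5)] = 2*l + 9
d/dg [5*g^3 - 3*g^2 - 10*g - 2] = 15*g^2 - 6*g - 10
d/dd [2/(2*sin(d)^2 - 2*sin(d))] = (-2/tan(d) + cos(d)/sin(d)^2)/(sin(d) - 1)^2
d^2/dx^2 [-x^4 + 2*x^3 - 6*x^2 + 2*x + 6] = -12*x^2 + 12*x - 12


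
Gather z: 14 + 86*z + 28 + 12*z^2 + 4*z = 12*z^2 + 90*z + 42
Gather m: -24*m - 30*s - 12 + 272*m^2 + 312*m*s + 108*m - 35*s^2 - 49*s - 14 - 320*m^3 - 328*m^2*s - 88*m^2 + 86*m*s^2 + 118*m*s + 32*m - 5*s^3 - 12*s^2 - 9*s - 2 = -320*m^3 + m^2*(184 - 328*s) + m*(86*s^2 + 430*s + 116) - 5*s^3 - 47*s^2 - 88*s - 28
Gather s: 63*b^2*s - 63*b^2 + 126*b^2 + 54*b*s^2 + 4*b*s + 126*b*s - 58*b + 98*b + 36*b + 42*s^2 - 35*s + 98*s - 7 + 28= 63*b^2 + 76*b + s^2*(54*b + 42) + s*(63*b^2 + 130*b + 63) + 21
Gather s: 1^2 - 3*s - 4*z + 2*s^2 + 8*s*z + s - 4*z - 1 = 2*s^2 + s*(8*z - 2) - 8*z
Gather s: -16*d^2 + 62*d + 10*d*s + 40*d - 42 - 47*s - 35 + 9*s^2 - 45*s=-16*d^2 + 102*d + 9*s^2 + s*(10*d - 92) - 77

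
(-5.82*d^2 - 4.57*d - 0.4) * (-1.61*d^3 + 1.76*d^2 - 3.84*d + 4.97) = 9.3702*d^5 - 2.8855*d^4 + 14.9496*d^3 - 12.0806*d^2 - 21.1769*d - 1.988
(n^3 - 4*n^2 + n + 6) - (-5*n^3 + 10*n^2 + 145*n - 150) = 6*n^3 - 14*n^2 - 144*n + 156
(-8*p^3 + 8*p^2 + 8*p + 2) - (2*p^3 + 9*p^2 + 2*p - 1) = -10*p^3 - p^2 + 6*p + 3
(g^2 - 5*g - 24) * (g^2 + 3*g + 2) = g^4 - 2*g^3 - 37*g^2 - 82*g - 48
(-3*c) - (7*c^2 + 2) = -7*c^2 - 3*c - 2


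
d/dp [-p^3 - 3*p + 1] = -3*p^2 - 3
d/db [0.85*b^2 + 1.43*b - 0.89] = 1.7*b + 1.43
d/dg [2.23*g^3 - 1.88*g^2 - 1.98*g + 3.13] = 6.69*g^2 - 3.76*g - 1.98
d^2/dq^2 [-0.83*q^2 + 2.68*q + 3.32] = -1.66000000000000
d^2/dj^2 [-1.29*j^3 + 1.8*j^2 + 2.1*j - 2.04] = 3.6 - 7.74*j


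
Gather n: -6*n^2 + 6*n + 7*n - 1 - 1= -6*n^2 + 13*n - 2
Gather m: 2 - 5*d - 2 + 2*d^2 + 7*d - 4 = 2*d^2 + 2*d - 4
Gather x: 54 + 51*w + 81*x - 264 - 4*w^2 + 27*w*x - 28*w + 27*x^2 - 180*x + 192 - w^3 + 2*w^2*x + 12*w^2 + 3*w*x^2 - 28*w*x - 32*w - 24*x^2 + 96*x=-w^3 + 8*w^2 - 9*w + x^2*(3*w + 3) + x*(2*w^2 - w - 3) - 18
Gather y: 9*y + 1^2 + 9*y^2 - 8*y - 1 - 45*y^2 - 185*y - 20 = -36*y^2 - 184*y - 20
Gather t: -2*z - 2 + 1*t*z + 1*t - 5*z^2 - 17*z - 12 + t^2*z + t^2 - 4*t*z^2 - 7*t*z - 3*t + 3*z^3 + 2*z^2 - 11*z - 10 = t^2*(z + 1) + t*(-4*z^2 - 6*z - 2) + 3*z^3 - 3*z^2 - 30*z - 24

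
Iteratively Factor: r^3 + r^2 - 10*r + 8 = (r - 1)*(r^2 + 2*r - 8) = (r - 1)*(r + 4)*(r - 2)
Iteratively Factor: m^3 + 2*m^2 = (m)*(m^2 + 2*m) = m^2*(m + 2)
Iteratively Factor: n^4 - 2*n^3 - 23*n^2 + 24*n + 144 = (n + 3)*(n^3 - 5*n^2 - 8*n + 48) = (n - 4)*(n + 3)*(n^2 - n - 12) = (n - 4)^2*(n + 3)*(n + 3)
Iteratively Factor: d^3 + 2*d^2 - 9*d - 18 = (d - 3)*(d^2 + 5*d + 6) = (d - 3)*(d + 3)*(d + 2)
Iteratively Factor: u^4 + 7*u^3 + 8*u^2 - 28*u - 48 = (u + 2)*(u^3 + 5*u^2 - 2*u - 24) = (u + 2)*(u + 3)*(u^2 + 2*u - 8) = (u - 2)*(u + 2)*(u + 3)*(u + 4)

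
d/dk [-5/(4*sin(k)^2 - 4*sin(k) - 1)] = 20*(sin(2*k) - cos(k))/(-4*sin(k) - 2*cos(2*k) + 1)^2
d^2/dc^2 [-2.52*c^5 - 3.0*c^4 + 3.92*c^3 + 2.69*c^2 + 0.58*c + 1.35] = -50.4*c^3 - 36.0*c^2 + 23.52*c + 5.38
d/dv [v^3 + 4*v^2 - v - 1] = 3*v^2 + 8*v - 1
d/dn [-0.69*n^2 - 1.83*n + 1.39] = -1.38*n - 1.83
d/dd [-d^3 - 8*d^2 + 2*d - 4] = -3*d^2 - 16*d + 2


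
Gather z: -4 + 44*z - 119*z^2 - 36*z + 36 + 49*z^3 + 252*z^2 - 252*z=49*z^3 + 133*z^2 - 244*z + 32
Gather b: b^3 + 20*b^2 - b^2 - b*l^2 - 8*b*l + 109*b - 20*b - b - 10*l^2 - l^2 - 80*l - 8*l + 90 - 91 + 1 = b^3 + 19*b^2 + b*(-l^2 - 8*l + 88) - 11*l^2 - 88*l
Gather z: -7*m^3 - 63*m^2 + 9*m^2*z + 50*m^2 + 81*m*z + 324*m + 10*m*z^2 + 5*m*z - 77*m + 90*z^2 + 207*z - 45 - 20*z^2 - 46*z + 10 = -7*m^3 - 13*m^2 + 247*m + z^2*(10*m + 70) + z*(9*m^2 + 86*m + 161) - 35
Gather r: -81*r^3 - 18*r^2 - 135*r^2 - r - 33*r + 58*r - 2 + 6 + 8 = -81*r^3 - 153*r^2 + 24*r + 12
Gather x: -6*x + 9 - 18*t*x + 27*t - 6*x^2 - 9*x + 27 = 27*t - 6*x^2 + x*(-18*t - 15) + 36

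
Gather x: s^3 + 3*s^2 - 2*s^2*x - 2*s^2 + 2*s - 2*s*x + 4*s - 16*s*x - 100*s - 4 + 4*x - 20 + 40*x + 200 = s^3 + s^2 - 94*s + x*(-2*s^2 - 18*s + 44) + 176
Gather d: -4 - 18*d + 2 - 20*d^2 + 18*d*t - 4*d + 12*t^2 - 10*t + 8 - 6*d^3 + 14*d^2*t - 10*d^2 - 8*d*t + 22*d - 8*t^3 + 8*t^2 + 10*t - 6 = -6*d^3 + d^2*(14*t - 30) + 10*d*t - 8*t^3 + 20*t^2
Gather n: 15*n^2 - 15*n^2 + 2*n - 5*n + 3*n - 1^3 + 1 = 0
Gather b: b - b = 0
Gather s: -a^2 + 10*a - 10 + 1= -a^2 + 10*a - 9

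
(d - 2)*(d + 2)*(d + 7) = d^3 + 7*d^2 - 4*d - 28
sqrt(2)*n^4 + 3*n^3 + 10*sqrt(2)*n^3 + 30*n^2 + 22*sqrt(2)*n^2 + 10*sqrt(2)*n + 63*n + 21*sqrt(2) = (n + 3)*(n + 7)*(n + sqrt(2))*(sqrt(2)*n + 1)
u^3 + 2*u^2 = u^2*(u + 2)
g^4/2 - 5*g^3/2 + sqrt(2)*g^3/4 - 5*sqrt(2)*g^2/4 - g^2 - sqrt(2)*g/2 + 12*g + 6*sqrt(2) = (g/2 + 1)*(g - 4)*(g - 3)*(g + sqrt(2)/2)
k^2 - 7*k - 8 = (k - 8)*(k + 1)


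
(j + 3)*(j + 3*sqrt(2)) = j^2 + 3*j + 3*sqrt(2)*j + 9*sqrt(2)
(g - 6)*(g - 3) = g^2 - 9*g + 18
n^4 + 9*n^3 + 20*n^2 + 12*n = n*(n + 1)*(n + 2)*(n + 6)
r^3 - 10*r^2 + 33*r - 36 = (r - 4)*(r - 3)^2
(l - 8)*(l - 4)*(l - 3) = l^3 - 15*l^2 + 68*l - 96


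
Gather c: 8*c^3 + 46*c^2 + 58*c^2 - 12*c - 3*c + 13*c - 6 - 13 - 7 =8*c^3 + 104*c^2 - 2*c - 26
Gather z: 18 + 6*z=6*z + 18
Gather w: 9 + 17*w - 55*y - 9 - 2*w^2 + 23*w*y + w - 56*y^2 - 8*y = -2*w^2 + w*(23*y + 18) - 56*y^2 - 63*y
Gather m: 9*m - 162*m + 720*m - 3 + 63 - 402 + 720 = 567*m + 378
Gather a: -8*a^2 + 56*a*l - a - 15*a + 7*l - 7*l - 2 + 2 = -8*a^2 + a*(56*l - 16)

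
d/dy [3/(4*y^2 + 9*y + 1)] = 3*(-8*y - 9)/(4*y^2 + 9*y + 1)^2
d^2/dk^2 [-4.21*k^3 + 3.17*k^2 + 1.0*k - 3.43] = 6.34 - 25.26*k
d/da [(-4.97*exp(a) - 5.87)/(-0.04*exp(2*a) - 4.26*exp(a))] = (-0.1988*exp(2*a) - 0.4696*exp(a) - 25.0062)*exp(-a)/(0.0016*exp(2*a) + 0.3408*exp(a) + 18.1476)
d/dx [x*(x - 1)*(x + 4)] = 3*x^2 + 6*x - 4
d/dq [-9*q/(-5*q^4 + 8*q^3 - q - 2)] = 9*(5*q^4 - 8*q^3 - q*(20*q^3 - 24*q^2 + 1) + q + 2)/(5*q^4 - 8*q^3 + q + 2)^2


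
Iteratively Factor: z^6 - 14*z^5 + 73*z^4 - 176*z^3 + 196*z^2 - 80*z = (z - 2)*(z^5 - 12*z^4 + 49*z^3 - 78*z^2 + 40*z) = (z - 5)*(z - 2)*(z^4 - 7*z^3 + 14*z^2 - 8*z) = (z - 5)*(z - 2)^2*(z^3 - 5*z^2 + 4*z) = (z - 5)*(z - 2)^2*(z - 1)*(z^2 - 4*z) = (z - 5)*(z - 4)*(z - 2)^2*(z - 1)*(z)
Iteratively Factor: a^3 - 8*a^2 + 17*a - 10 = (a - 2)*(a^2 - 6*a + 5) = (a - 5)*(a - 2)*(a - 1)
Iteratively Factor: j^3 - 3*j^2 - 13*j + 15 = (j - 1)*(j^2 - 2*j - 15) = (j - 5)*(j - 1)*(j + 3)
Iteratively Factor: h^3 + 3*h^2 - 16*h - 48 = (h + 4)*(h^2 - h - 12) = (h - 4)*(h + 4)*(h + 3)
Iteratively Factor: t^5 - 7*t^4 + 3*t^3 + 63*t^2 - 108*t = (t - 3)*(t^4 - 4*t^3 - 9*t^2 + 36*t) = (t - 3)*(t + 3)*(t^3 - 7*t^2 + 12*t) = t*(t - 3)*(t + 3)*(t^2 - 7*t + 12) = t*(t - 3)^2*(t + 3)*(t - 4)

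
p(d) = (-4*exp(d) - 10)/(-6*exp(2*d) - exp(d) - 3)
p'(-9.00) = 0.00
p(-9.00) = 3.33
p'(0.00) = -1.42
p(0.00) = 1.40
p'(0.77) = -0.73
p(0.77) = 0.56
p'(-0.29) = -1.50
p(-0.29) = 1.83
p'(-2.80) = -0.03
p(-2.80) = 3.32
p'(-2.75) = -0.04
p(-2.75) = 3.32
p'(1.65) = -0.23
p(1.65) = 0.18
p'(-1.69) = -0.34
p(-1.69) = 3.17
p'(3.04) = -0.04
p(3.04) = 0.04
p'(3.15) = -0.03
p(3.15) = 0.03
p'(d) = (-4*exp(d) - 10)*(12*exp(2*d) + exp(d))/(-6*exp(2*d) - exp(d) - 3)^2 - 4*exp(d)/(-6*exp(2*d) - exp(d) - 3) = 2*(-(2*exp(d) + 5)*(12*exp(d) + 1) + 12*exp(2*d) + 2*exp(d) + 6)*exp(d)/(6*exp(2*d) + exp(d) + 3)^2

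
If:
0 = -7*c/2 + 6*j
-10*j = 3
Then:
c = -18/35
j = -3/10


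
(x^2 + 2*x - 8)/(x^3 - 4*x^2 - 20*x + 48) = 1/(x - 6)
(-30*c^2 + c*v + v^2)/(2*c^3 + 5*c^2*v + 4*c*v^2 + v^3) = (-30*c^2 + c*v + v^2)/(2*c^3 + 5*c^2*v + 4*c*v^2 + v^3)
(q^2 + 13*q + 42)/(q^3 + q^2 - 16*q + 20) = (q^2 + 13*q + 42)/(q^3 + q^2 - 16*q + 20)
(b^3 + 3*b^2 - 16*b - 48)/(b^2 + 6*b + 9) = (b^2 - 16)/(b + 3)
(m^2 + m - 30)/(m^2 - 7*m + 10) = (m + 6)/(m - 2)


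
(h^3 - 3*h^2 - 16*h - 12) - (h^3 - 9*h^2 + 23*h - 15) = 6*h^2 - 39*h + 3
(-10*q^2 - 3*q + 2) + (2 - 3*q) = -10*q^2 - 6*q + 4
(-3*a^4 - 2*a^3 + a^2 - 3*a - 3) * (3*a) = -9*a^5 - 6*a^4 + 3*a^3 - 9*a^2 - 9*a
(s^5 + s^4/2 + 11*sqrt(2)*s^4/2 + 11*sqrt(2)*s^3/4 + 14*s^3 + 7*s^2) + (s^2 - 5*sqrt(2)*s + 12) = s^5 + s^4/2 + 11*sqrt(2)*s^4/2 + 11*sqrt(2)*s^3/4 + 14*s^3 + 8*s^2 - 5*sqrt(2)*s + 12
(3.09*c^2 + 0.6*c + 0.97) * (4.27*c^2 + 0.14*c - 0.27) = 13.1943*c^4 + 2.9946*c^3 + 3.3916*c^2 - 0.0262*c - 0.2619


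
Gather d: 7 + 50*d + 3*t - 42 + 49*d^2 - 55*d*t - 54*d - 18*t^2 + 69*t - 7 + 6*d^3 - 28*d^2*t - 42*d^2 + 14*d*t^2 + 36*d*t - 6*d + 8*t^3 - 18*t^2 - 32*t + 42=6*d^3 + d^2*(7 - 28*t) + d*(14*t^2 - 19*t - 10) + 8*t^3 - 36*t^2 + 40*t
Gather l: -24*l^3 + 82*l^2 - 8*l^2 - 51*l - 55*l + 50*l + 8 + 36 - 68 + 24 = -24*l^3 + 74*l^2 - 56*l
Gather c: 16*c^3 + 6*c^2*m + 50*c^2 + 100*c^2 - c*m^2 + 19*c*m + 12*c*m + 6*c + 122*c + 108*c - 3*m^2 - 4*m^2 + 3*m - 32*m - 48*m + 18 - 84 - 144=16*c^3 + c^2*(6*m + 150) + c*(-m^2 + 31*m + 236) - 7*m^2 - 77*m - 210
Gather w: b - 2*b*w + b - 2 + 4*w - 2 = 2*b + w*(4 - 2*b) - 4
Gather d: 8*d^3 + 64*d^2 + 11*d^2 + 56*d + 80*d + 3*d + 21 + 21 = 8*d^3 + 75*d^2 + 139*d + 42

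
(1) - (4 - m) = m - 3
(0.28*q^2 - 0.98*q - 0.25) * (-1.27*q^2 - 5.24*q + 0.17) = -0.3556*q^4 - 0.2226*q^3 + 5.5003*q^2 + 1.1434*q - 0.0425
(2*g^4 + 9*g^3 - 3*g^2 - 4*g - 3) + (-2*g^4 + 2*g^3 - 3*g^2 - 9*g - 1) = 11*g^3 - 6*g^2 - 13*g - 4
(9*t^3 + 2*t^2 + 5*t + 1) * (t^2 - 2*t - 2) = 9*t^5 - 16*t^4 - 17*t^3 - 13*t^2 - 12*t - 2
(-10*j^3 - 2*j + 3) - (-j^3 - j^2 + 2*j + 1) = -9*j^3 + j^2 - 4*j + 2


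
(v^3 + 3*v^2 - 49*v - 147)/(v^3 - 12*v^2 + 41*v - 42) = (v^2 + 10*v + 21)/(v^2 - 5*v + 6)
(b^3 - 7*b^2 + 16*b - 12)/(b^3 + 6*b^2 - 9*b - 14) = (b^2 - 5*b + 6)/(b^2 + 8*b + 7)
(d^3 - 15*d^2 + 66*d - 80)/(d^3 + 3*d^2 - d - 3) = (d^3 - 15*d^2 + 66*d - 80)/(d^3 + 3*d^2 - d - 3)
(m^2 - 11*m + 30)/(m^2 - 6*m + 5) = (m - 6)/(m - 1)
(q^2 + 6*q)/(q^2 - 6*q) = (q + 6)/(q - 6)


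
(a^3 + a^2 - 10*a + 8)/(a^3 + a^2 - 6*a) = (a^2 + 3*a - 4)/(a*(a + 3))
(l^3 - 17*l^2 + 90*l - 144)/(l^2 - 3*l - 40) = (l^2 - 9*l + 18)/(l + 5)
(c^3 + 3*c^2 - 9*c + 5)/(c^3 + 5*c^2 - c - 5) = (c - 1)/(c + 1)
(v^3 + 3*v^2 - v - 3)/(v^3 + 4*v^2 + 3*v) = (v - 1)/v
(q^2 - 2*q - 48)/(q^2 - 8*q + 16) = (q^2 - 2*q - 48)/(q^2 - 8*q + 16)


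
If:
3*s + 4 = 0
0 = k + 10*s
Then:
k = 40/3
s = -4/3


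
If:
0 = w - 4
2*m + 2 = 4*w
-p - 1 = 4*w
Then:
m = 7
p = -17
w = 4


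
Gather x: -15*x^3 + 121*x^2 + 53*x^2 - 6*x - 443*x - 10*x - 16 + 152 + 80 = -15*x^3 + 174*x^2 - 459*x + 216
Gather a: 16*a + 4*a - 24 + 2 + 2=20*a - 20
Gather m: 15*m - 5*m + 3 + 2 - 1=10*m + 4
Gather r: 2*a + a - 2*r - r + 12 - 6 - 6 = 3*a - 3*r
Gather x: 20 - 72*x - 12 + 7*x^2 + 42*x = 7*x^2 - 30*x + 8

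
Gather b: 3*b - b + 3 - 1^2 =2*b + 2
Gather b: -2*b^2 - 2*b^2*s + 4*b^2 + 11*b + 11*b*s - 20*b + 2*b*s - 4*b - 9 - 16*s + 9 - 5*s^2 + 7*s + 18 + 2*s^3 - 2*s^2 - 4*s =b^2*(2 - 2*s) + b*(13*s - 13) + 2*s^3 - 7*s^2 - 13*s + 18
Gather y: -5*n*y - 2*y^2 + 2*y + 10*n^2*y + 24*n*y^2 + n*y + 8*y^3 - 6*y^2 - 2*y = 8*y^3 + y^2*(24*n - 8) + y*(10*n^2 - 4*n)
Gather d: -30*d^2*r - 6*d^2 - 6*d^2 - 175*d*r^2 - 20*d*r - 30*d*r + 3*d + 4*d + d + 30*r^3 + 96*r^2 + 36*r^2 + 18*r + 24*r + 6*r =d^2*(-30*r - 12) + d*(-175*r^2 - 50*r + 8) + 30*r^3 + 132*r^2 + 48*r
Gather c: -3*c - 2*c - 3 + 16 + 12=25 - 5*c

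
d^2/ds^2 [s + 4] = 0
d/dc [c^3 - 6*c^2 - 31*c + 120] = 3*c^2 - 12*c - 31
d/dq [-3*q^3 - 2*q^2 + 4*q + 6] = -9*q^2 - 4*q + 4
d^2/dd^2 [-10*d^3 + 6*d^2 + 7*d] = 12 - 60*d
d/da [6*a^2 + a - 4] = 12*a + 1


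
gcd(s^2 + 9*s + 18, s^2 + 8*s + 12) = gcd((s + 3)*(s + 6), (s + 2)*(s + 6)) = s + 6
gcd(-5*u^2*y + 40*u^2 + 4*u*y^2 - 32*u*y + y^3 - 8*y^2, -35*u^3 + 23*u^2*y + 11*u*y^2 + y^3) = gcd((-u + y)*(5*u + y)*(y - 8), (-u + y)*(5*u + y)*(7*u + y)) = -5*u^2 + 4*u*y + y^2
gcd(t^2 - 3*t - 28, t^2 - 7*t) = t - 7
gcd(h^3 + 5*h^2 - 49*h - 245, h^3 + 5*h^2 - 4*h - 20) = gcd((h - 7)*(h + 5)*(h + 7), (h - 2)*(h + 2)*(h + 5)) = h + 5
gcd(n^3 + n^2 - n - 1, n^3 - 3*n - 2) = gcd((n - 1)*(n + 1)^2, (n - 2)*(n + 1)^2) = n^2 + 2*n + 1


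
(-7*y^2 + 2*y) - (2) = -7*y^2 + 2*y - 2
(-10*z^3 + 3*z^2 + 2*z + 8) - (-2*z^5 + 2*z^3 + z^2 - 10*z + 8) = 2*z^5 - 12*z^3 + 2*z^2 + 12*z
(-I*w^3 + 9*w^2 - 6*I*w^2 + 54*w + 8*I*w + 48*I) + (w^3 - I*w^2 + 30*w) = w^3 - I*w^3 + 9*w^2 - 7*I*w^2 + 84*w + 8*I*w + 48*I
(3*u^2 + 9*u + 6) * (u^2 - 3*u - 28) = 3*u^4 - 105*u^2 - 270*u - 168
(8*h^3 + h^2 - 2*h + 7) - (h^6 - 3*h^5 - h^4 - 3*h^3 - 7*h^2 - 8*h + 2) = -h^6 + 3*h^5 + h^4 + 11*h^3 + 8*h^2 + 6*h + 5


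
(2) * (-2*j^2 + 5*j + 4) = -4*j^2 + 10*j + 8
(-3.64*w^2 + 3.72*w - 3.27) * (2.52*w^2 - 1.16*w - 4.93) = -9.1728*w^4 + 13.5968*w^3 + 5.3896*w^2 - 14.5464*w + 16.1211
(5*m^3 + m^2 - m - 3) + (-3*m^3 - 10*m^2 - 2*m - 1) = 2*m^3 - 9*m^2 - 3*m - 4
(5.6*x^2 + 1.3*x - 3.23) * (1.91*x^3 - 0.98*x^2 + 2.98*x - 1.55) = 10.696*x^5 - 3.005*x^4 + 9.2447*x^3 - 1.6406*x^2 - 11.6404*x + 5.0065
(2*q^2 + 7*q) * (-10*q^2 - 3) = -20*q^4 - 70*q^3 - 6*q^2 - 21*q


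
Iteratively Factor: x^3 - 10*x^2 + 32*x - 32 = (x - 2)*(x^2 - 8*x + 16) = (x - 4)*(x - 2)*(x - 4)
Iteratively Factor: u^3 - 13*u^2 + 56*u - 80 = (u - 5)*(u^2 - 8*u + 16) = (u - 5)*(u - 4)*(u - 4)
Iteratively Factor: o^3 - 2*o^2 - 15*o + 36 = (o - 3)*(o^2 + o - 12) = (o - 3)^2*(o + 4)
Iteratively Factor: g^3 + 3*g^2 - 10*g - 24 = (g - 3)*(g^2 + 6*g + 8) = (g - 3)*(g + 2)*(g + 4)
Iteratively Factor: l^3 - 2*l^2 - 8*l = (l)*(l^2 - 2*l - 8) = l*(l + 2)*(l - 4)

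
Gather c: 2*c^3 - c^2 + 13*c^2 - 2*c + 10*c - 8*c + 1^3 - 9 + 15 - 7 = 2*c^3 + 12*c^2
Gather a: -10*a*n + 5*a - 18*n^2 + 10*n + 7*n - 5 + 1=a*(5 - 10*n) - 18*n^2 + 17*n - 4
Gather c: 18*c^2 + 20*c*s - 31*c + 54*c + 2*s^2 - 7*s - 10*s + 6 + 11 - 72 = 18*c^2 + c*(20*s + 23) + 2*s^2 - 17*s - 55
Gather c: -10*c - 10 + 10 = -10*c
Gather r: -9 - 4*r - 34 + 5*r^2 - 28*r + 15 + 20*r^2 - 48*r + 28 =25*r^2 - 80*r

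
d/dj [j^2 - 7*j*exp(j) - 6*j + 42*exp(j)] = -7*j*exp(j) + 2*j + 35*exp(j) - 6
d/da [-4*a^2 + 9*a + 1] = 9 - 8*a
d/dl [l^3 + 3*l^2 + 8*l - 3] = 3*l^2 + 6*l + 8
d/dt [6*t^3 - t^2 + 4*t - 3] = 18*t^2 - 2*t + 4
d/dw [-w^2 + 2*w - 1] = 2 - 2*w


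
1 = 1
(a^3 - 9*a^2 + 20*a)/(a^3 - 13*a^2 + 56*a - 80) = a/(a - 4)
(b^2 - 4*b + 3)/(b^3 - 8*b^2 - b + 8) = (b - 3)/(b^2 - 7*b - 8)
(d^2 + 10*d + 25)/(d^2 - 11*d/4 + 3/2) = 4*(d^2 + 10*d + 25)/(4*d^2 - 11*d + 6)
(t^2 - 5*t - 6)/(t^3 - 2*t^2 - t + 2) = (t - 6)/(t^2 - 3*t + 2)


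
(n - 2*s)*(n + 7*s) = n^2 + 5*n*s - 14*s^2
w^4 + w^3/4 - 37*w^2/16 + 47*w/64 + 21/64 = (w - 1)*(w - 3/4)*(w + 1/4)*(w + 7/4)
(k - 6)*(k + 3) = k^2 - 3*k - 18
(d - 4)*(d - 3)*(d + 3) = d^3 - 4*d^2 - 9*d + 36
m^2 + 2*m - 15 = (m - 3)*(m + 5)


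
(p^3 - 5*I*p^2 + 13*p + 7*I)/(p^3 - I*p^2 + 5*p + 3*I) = (p - 7*I)/(p - 3*I)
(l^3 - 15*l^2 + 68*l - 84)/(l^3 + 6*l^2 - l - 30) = (l^2 - 13*l + 42)/(l^2 + 8*l + 15)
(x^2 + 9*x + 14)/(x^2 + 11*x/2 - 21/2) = 2*(x + 2)/(2*x - 3)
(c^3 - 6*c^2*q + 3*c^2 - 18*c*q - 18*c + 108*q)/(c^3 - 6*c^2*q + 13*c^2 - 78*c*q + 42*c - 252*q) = (c - 3)/(c + 7)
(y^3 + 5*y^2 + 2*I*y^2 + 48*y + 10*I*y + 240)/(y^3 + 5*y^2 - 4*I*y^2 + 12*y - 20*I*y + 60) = (y + 8*I)/(y + 2*I)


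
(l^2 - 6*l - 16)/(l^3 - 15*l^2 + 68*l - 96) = (l + 2)/(l^2 - 7*l + 12)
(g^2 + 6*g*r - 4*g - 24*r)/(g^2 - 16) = (g + 6*r)/(g + 4)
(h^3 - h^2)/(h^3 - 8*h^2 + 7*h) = h/(h - 7)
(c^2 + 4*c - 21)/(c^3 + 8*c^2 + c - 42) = (c - 3)/(c^2 + c - 6)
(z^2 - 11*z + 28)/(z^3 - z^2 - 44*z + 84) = (z^2 - 11*z + 28)/(z^3 - z^2 - 44*z + 84)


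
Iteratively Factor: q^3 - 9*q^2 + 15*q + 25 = (q - 5)*(q^2 - 4*q - 5) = (q - 5)*(q + 1)*(q - 5)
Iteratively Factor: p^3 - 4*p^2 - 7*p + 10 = (p - 5)*(p^2 + p - 2) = (p - 5)*(p + 2)*(p - 1)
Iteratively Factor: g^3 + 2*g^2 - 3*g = (g + 3)*(g^2 - g) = (g - 1)*(g + 3)*(g)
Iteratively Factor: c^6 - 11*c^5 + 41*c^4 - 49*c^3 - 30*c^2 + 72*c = (c - 2)*(c^5 - 9*c^4 + 23*c^3 - 3*c^2 - 36*c) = (c - 3)*(c - 2)*(c^4 - 6*c^3 + 5*c^2 + 12*c) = (c - 3)^2*(c - 2)*(c^3 - 3*c^2 - 4*c) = c*(c - 3)^2*(c - 2)*(c^2 - 3*c - 4) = c*(c - 4)*(c - 3)^2*(c - 2)*(c + 1)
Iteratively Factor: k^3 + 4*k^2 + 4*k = (k)*(k^2 + 4*k + 4) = k*(k + 2)*(k + 2)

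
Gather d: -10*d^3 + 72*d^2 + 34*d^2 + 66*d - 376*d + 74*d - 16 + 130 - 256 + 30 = -10*d^3 + 106*d^2 - 236*d - 112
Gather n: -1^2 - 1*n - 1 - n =-2*n - 2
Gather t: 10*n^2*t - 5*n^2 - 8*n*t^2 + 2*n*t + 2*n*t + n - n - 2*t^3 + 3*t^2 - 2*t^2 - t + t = -5*n^2 - 2*t^3 + t^2*(1 - 8*n) + t*(10*n^2 + 4*n)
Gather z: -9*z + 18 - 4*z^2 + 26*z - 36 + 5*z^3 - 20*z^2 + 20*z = 5*z^3 - 24*z^2 + 37*z - 18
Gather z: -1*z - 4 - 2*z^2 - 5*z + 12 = -2*z^2 - 6*z + 8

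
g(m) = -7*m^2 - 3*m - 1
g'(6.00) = -87.00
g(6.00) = -271.00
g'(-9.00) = 123.00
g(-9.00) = -541.00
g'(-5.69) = 76.66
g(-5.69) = -210.56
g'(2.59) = -39.26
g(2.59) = -55.73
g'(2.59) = -39.26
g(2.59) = -55.73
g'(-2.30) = 29.20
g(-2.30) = -31.13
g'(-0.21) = -0.06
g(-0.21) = -0.68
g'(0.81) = -14.34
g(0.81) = -8.02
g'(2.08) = -32.12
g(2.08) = -37.52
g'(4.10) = -60.40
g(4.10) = -130.97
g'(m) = -14*m - 3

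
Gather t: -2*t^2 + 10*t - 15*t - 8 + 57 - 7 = -2*t^2 - 5*t + 42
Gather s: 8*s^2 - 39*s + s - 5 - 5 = 8*s^2 - 38*s - 10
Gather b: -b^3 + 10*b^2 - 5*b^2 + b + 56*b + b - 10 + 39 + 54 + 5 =-b^3 + 5*b^2 + 58*b + 88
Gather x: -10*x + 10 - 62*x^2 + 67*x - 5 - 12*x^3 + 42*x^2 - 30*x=-12*x^3 - 20*x^2 + 27*x + 5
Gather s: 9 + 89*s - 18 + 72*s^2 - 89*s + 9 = 72*s^2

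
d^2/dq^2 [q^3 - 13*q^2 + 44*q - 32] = 6*q - 26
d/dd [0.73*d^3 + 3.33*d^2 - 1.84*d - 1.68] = 2.19*d^2 + 6.66*d - 1.84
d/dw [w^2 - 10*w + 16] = 2*w - 10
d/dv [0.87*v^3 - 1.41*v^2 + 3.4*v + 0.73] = 2.61*v^2 - 2.82*v + 3.4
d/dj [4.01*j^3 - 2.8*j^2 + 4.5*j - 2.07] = 12.03*j^2 - 5.6*j + 4.5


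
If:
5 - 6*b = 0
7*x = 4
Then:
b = 5/6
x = 4/7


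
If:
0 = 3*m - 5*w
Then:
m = 5*w/3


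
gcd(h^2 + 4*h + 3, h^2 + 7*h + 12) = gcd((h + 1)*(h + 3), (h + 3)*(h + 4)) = h + 3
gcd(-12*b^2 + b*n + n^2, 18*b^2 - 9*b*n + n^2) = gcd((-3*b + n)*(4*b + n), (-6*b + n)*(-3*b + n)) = 3*b - n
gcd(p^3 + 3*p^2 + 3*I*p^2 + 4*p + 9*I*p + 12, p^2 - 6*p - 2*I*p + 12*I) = 1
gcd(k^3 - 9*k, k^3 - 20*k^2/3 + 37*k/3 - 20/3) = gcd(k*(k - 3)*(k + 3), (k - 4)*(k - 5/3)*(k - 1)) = 1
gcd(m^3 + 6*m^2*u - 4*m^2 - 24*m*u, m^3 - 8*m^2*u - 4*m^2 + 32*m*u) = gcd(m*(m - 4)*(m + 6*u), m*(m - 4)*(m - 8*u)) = m^2 - 4*m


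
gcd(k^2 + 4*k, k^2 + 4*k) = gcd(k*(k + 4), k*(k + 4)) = k^2 + 4*k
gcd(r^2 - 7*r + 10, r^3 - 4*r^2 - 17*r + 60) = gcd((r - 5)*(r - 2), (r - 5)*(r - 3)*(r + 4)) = r - 5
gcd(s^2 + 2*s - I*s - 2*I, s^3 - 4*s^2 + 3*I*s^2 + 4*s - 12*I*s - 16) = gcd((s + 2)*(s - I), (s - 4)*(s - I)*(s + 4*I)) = s - I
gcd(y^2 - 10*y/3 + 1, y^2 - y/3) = y - 1/3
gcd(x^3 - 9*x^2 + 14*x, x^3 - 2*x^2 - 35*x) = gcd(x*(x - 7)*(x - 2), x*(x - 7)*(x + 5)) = x^2 - 7*x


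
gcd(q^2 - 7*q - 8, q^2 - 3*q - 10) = 1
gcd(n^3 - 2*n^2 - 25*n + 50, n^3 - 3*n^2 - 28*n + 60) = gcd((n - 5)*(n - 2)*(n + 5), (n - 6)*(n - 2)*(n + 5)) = n^2 + 3*n - 10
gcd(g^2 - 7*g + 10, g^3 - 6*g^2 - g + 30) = g - 5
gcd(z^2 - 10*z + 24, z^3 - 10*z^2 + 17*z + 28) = z - 4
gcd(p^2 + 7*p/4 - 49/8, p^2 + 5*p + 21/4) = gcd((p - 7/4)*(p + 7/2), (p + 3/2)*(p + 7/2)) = p + 7/2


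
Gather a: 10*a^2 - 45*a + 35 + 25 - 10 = 10*a^2 - 45*a + 50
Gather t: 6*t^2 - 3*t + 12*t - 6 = 6*t^2 + 9*t - 6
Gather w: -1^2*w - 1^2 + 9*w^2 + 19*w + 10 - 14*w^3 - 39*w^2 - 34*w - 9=-14*w^3 - 30*w^2 - 16*w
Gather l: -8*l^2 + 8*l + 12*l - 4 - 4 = -8*l^2 + 20*l - 8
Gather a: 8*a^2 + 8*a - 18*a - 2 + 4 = 8*a^2 - 10*a + 2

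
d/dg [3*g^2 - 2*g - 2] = 6*g - 2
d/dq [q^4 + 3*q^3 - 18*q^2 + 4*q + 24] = 4*q^3 + 9*q^2 - 36*q + 4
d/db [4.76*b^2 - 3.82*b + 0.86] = 9.52*b - 3.82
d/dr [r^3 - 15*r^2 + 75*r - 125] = 3*r^2 - 30*r + 75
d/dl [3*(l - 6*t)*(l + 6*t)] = 6*l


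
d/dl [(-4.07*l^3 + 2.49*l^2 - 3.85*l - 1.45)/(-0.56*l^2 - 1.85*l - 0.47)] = (2.2792*l^4 + 15.059*l^3 - 1.0238*l^2 - 3.9646*l - 0.873)/(0.3136*l^4 + 2.072*l^3 + 3.9489*l^2 + 1.739*l + 0.2209)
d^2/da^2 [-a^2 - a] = -2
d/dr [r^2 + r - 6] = 2*r + 1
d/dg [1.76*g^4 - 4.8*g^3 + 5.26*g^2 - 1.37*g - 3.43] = 7.04*g^3 - 14.4*g^2 + 10.52*g - 1.37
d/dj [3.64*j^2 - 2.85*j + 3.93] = 7.28*j - 2.85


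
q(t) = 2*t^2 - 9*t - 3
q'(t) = 4*t - 9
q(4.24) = -5.20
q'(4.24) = 7.96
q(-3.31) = 48.70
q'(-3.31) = -22.24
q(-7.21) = 165.86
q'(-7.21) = -37.84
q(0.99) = -9.95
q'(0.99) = -5.04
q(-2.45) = 31.06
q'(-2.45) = -18.80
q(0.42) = -6.43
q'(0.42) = -7.32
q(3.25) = -11.12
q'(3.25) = 4.00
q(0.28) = -5.36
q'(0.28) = -7.88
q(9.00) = 78.00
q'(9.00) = 27.00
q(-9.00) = 240.00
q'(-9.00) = -45.00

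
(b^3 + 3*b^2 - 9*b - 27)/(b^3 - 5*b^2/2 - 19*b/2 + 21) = 2*(b^2 - 9)/(2*b^2 - 11*b + 14)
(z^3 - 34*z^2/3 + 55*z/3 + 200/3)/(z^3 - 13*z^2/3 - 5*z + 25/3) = (z - 8)/(z - 1)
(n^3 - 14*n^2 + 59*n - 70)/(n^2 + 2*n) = (n^3 - 14*n^2 + 59*n - 70)/(n*(n + 2))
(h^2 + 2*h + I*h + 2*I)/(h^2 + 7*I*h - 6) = (h + 2)/(h + 6*I)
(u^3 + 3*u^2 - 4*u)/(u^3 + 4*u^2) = (u - 1)/u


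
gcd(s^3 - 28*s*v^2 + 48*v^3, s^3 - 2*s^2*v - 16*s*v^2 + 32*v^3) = s^2 - 6*s*v + 8*v^2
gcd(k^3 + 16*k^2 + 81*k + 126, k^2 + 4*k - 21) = k + 7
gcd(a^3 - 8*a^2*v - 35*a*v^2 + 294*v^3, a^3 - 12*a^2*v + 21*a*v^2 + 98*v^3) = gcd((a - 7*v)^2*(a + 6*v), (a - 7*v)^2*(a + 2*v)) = a^2 - 14*a*v + 49*v^2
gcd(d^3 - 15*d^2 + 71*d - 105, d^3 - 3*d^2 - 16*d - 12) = 1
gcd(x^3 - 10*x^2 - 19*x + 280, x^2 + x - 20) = x + 5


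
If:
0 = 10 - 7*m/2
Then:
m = 20/7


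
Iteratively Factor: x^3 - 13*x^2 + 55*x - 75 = (x - 3)*(x^2 - 10*x + 25) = (x - 5)*(x - 3)*(x - 5)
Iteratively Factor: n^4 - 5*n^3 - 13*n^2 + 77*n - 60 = (n - 3)*(n^3 - 2*n^2 - 19*n + 20) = (n - 3)*(n + 4)*(n^2 - 6*n + 5) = (n - 3)*(n - 1)*(n + 4)*(n - 5)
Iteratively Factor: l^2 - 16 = (l - 4)*(l + 4)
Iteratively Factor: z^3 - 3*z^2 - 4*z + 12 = (z + 2)*(z^2 - 5*z + 6) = (z - 3)*(z + 2)*(z - 2)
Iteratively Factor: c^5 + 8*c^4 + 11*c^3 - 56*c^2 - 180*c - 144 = (c - 3)*(c^4 + 11*c^3 + 44*c^2 + 76*c + 48) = (c - 3)*(c + 3)*(c^3 + 8*c^2 + 20*c + 16) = (c - 3)*(c + 3)*(c + 4)*(c^2 + 4*c + 4) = (c - 3)*(c + 2)*(c + 3)*(c + 4)*(c + 2)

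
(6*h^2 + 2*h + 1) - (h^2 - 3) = 5*h^2 + 2*h + 4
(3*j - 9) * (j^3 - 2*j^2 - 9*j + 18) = 3*j^4 - 15*j^3 - 9*j^2 + 135*j - 162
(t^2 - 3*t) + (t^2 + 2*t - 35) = 2*t^2 - t - 35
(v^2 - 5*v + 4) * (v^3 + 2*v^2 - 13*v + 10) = v^5 - 3*v^4 - 19*v^3 + 83*v^2 - 102*v + 40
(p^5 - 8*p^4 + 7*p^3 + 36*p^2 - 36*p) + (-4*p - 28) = p^5 - 8*p^4 + 7*p^3 + 36*p^2 - 40*p - 28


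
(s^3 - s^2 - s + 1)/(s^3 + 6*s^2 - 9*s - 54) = (s^3 - s^2 - s + 1)/(s^3 + 6*s^2 - 9*s - 54)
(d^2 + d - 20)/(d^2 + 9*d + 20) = (d - 4)/(d + 4)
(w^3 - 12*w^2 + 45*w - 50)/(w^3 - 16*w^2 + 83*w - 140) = (w^2 - 7*w + 10)/(w^2 - 11*w + 28)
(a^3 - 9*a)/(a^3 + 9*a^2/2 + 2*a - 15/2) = 2*a*(a - 3)/(2*a^2 + 3*a - 5)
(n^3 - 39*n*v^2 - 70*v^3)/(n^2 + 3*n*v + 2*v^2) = (n^2 - 2*n*v - 35*v^2)/(n + v)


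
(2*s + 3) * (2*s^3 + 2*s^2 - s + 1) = 4*s^4 + 10*s^3 + 4*s^2 - s + 3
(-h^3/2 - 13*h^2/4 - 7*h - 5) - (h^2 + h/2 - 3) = -h^3/2 - 17*h^2/4 - 15*h/2 - 2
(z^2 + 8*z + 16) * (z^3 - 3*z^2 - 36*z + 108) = z^5 + 5*z^4 - 44*z^3 - 228*z^2 + 288*z + 1728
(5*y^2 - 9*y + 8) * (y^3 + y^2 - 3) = 5*y^5 - 4*y^4 - y^3 - 7*y^2 + 27*y - 24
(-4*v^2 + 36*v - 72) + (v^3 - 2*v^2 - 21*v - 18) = v^3 - 6*v^2 + 15*v - 90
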